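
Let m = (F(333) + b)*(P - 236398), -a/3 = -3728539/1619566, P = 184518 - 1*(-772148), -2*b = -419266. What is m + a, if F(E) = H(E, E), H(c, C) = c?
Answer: 244929866652500225/1619566 ≈ 1.5123e+11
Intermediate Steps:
b = 209633 (b = -1/2*(-419266) = 209633)
F(E) = E
P = 956666 (P = 184518 + 772148 = 956666)
a = 11185617/1619566 (a = -(-11185617)/1619566 = -3*(-3728539/1619566) = 11185617/1619566 ≈ 6.9066)
m = 151231790888 (m = (333 + 209633)*(956666 - 236398) = 209966*720268 = 151231790888)
m + a = 151231790888 + 11185617/1619566 = 244929866652500225/1619566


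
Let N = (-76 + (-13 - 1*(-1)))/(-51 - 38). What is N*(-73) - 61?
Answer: -11853/89 ≈ -133.18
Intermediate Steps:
N = 88/89 (N = (-76 + (-13 + 1))/(-89) = (-76 - 12)*(-1/89) = -88*(-1/89) = 88/89 ≈ 0.98876)
N*(-73) - 61 = (88/89)*(-73) - 61 = -6424/89 - 61 = -11853/89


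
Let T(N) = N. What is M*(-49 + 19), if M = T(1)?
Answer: -30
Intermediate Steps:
M = 1
M*(-49 + 19) = 1*(-49 + 19) = 1*(-30) = -30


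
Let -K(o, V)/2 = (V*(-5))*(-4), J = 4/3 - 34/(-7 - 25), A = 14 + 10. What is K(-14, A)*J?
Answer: -2300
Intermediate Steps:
A = 24
J = 115/48 (J = 4*(⅓) - 34/(-32) = 4/3 - 34*(-1/32) = 4/3 + 17/16 = 115/48 ≈ 2.3958)
K(o, V) = -40*V (K(o, V) = -2*V*(-5)*(-4) = -2*(-5*V)*(-4) = -40*V)
K(-14, A)*J = -40*24*(115/48) = -960*115/48 = -2300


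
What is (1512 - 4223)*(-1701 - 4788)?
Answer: 17591679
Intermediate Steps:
(1512 - 4223)*(-1701 - 4788) = -2711*(-6489) = 17591679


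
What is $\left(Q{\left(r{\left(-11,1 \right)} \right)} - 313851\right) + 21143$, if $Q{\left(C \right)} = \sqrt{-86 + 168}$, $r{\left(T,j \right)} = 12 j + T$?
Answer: $-292708 + \sqrt{82} \approx -2.927 \cdot 10^{5}$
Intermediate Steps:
$r{\left(T,j \right)} = T + 12 j$
$Q{\left(C \right)} = \sqrt{82}$
$\left(Q{\left(r{\left(-11,1 \right)} \right)} - 313851\right) + 21143 = \left(\sqrt{82} - 313851\right) + 21143 = \left(-313851 + \sqrt{82}\right) + 21143 = -292708 + \sqrt{82}$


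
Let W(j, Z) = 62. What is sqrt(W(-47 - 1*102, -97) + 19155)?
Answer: sqrt(19217) ≈ 138.63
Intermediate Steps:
sqrt(W(-47 - 1*102, -97) + 19155) = sqrt(62 + 19155) = sqrt(19217)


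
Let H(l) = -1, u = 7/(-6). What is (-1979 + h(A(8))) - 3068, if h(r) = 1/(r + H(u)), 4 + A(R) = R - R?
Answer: -25236/5 ≈ -5047.2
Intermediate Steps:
u = -7/6 (u = 7*(-1/6) = -7/6 ≈ -1.1667)
A(R) = -4 (A(R) = -4 + (R - R) = -4 + 0 = -4)
h(r) = 1/(-1 + r) (h(r) = 1/(r - 1) = 1/(-1 + r))
(-1979 + h(A(8))) - 3068 = (-1979 + 1/(-1 - 4)) - 3068 = (-1979 + 1/(-5)) - 3068 = (-1979 - 1/5) - 3068 = -9896/5 - 3068 = -25236/5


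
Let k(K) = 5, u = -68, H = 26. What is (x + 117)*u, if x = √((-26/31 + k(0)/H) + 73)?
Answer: -7956 - 34*√47003502/403 ≈ -8534.4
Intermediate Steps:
x = √47003502/806 (x = √((-26/31 + 5/26) + 73) = √(-521/806 + 73) = √(58317/806) = √47003502/806 ≈ 8.5061)
(x + 117)*u = (√47003502/806 + 117)*(-68) = (117 + √47003502/806)*(-68) = -7956 - 34*√47003502/403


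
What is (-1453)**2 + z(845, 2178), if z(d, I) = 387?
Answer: 2111596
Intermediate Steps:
(-1453)**2 + z(845, 2178) = (-1453)**2 + 387 = 2111209 + 387 = 2111596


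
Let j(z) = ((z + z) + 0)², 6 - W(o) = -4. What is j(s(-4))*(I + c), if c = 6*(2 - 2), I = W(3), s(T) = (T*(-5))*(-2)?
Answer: 64000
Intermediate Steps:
s(T) = 10*T (s(T) = -5*T*(-2) = 10*T)
W(o) = 10 (W(o) = 6 - 1*(-4) = 6 + 4 = 10)
I = 10
c = 0 (c = 6*0 = 0)
j(z) = 4*z² (j(z) = (2*z + 0)² = (2*z)² = 4*z²)
j(s(-4))*(I + c) = (4*(10*(-4))²)*(10 + 0) = (4*(-40)²)*10 = (4*1600)*10 = 6400*10 = 64000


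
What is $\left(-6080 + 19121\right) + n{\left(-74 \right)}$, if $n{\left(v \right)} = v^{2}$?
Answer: $18517$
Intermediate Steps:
$\left(-6080 + 19121\right) + n{\left(-74 \right)} = \left(-6080 + 19121\right) + \left(-74\right)^{2} = 13041 + 5476 = 18517$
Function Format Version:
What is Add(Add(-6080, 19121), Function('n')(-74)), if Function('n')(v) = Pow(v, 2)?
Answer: 18517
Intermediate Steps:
Add(Add(-6080, 19121), Function('n')(-74)) = Add(Add(-6080, 19121), Pow(-74, 2)) = Add(13041, 5476) = 18517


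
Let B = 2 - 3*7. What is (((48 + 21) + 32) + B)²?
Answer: 6724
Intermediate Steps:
B = -19 (B = 2 - 21 = -19)
(((48 + 21) + 32) + B)² = (((48 + 21) + 32) - 19)² = ((69 + 32) - 19)² = (101 - 19)² = 82² = 6724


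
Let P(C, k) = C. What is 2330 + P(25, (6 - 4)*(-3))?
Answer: 2355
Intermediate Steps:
2330 + P(25, (6 - 4)*(-3)) = 2330 + 25 = 2355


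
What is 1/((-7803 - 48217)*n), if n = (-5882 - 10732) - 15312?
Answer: 1/1788494520 ≈ 5.5913e-10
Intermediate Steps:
n = -31926 (n = -16614 - 15312 = -31926)
1/((-7803 - 48217)*n) = 1/(-7803 - 48217*(-31926)) = -1/31926/(-56020) = -1/56020*(-1/31926) = 1/1788494520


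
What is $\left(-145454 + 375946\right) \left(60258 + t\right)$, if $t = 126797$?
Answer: $43114681060$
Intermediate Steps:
$\left(-145454 + 375946\right) \left(60258 + t\right) = \left(-145454 + 375946\right) \left(60258 + 126797\right) = 230492 \cdot 187055 = 43114681060$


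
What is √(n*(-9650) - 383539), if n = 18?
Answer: I*√557239 ≈ 746.48*I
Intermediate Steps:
√(n*(-9650) - 383539) = √(18*(-9650) - 383539) = √(-173700 - 383539) = √(-557239) = I*√557239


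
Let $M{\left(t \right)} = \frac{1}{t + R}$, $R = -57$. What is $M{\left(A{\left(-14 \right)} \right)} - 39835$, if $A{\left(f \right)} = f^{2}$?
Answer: $- \frac{5537064}{139} \approx -39835.0$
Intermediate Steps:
$M{\left(t \right)} = \frac{1}{-57 + t}$ ($M{\left(t \right)} = \frac{1}{t - 57} = \frac{1}{-57 + t}$)
$M{\left(A{\left(-14 \right)} \right)} - 39835 = \frac{1}{-57 + \left(-14\right)^{2}} - 39835 = \frac{1}{-57 + 196} - 39835 = \frac{1}{139} - 39835 = - \frac{5537064}{139}$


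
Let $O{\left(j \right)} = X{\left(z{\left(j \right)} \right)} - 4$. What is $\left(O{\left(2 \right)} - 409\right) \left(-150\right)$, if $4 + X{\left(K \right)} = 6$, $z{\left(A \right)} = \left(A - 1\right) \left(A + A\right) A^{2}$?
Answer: $61650$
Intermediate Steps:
$z{\left(A \right)} = 2 A^{3} \left(-1 + A\right)$ ($z{\left(A \right)} = \left(-1 + A\right) 2 A A^{2} = 2 A \left(-1 + A\right) A^{2} = 2 A^{3} \left(-1 + A\right)$)
$X{\left(K \right)} = 2$ ($X{\left(K \right)} = -4 + 6 = 2$)
$O{\left(j \right)} = -2$ ($O{\left(j \right)} = 2 - 4 = -2$)
$\left(O{\left(2 \right)} - 409\right) \left(-150\right) = \left(-2 - 409\right) \left(-150\right) = \left(-411\right) \left(-150\right) = 61650$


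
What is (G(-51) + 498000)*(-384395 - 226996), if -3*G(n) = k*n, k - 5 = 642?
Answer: -311197407609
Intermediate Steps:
k = 647 (k = 5 + 642 = 647)
G(n) = -647*n/3
(G(-51) + 498000)*(-384395 - 226996) = (-647/3*(-51) + 498000)*(-384395 - 226996) = (10999 + 498000)*(-611391) = 508999*(-611391) = -311197407609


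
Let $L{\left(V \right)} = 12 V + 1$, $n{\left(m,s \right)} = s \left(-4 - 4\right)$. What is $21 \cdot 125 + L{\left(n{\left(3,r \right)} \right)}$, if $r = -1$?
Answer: $2722$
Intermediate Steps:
$n{\left(m,s \right)} = - 8 s$ ($n{\left(m,s \right)} = s \left(-8\right) = - 8 s$)
$L{\left(V \right)} = 1 + 12 V$
$21 \cdot 125 + L{\left(n{\left(3,r \right)} \right)} = 21 \cdot 125 + \left(1 + 12 \left(\left(-8\right) \left(-1\right)\right)\right) = 2625 + \left(1 + 12 \cdot 8\right) = 2625 + \left(1 + 96\right) = 2625 + 97 = 2722$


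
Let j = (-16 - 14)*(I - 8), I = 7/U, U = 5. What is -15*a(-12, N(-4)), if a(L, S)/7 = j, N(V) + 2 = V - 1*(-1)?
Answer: -20790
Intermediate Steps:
I = 7/5 ≈ 1.4000
N(V) = -1 + V (N(V) = -2 + (V - 1*(-1)) = -2 + (V + 1) = -2 + (1 + V) = -1 + V)
j = 198 (j = (-16 - 14)*(7/5 - 8) = -30*(-33/5) = 198)
a(L, S) = 1386 (a(L, S) = 7*198 = 1386)
-15*a(-12, N(-4)) = -15*1386 = -20790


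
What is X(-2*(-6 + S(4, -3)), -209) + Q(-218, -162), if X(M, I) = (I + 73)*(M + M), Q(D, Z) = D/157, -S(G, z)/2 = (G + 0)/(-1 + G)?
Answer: -2221262/471 ≈ -4716.1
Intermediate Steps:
S(G, z) = -2*G/(-1 + G) (S(G, z) = -2*(G + 0)/(-1 + G) = -2*G/(-1 + G))
Q(D, Z) = D/157 (Q(D, Z) = D*(1/157) = D/157)
X(M, I) = 2*M*(73 + I) (X(M, I) = (73 + I)*(2*M) = 2*M*(73 + I))
X(-2*(-6 + S(4, -3)), -209) + Q(-218, -162) = 2*(-2*(-6 - 2*4/(-1 + 4)))*(73 - 209) + (1/157)*(-218) = 2*(-2*(-6 - 2*4/3))*(-136) - 218/157 = 2*(-2*(-6 - 2*4*⅓))*(-136) - 218/157 = 2*(-2*(-6 - 8/3))*(-136) - 218/157 = 2*(-2*(-26/3))*(-136) - 218/157 = 2*(52/3)*(-136) - 218/157 = -14144/3 - 218/157 = -2221262/471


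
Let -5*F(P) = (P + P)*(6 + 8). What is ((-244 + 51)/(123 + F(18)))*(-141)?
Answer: 45355/37 ≈ 1225.8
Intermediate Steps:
F(P) = -28*P/5 (F(P) = -(P + P)*(6 + 8)/5 = -2*P*14/5 = -28*P/5)
((-244 + 51)/(123 + F(18)))*(-141) = ((-244 + 51)/(123 - 28/5*18))*(-141) = -193/(123 - 504/5)*(-141) = -193/111/5*(-141) = -193*5/111*(-141) = -965/111*(-141) = 45355/37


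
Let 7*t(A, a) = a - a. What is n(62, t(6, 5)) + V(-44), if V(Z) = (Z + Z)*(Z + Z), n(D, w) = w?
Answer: 7744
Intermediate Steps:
t(A, a) = 0 (t(A, a) = (a - a)/7 = (⅐)*0 = 0)
V(Z) = 4*Z² (V(Z) = (2*Z)*(2*Z) = 4*Z²)
n(62, t(6, 5)) + V(-44) = 0 + 4*(-44)² = 0 + 4*1936 = 0 + 7744 = 7744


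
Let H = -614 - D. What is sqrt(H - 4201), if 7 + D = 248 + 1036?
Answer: 2*I*sqrt(1523) ≈ 78.051*I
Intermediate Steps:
D = 1277 (D = -7 + (248 + 1036) = -7 + 1284 = 1277)
H = -1891 (H = -614 - 1*1277 = -614 - 1277 = -1891)
sqrt(H - 4201) = sqrt(-1891 - 4201) = sqrt(-6092) = 2*I*sqrt(1523)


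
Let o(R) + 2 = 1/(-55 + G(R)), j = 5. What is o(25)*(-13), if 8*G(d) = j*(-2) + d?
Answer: 11154/425 ≈ 26.245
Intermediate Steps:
G(d) = -5/4 + d/8 (G(d) = (5*(-2) + d)/8 = (-10 + d)/8 = -5/4 + d/8)
o(R) = -2 + 1/(-225/4 + R/8) (o(R) = -2 + 1/(-55 + (-5/4 + R/8)) = -2 + 1/(-225/4 + R/8))
o(25)*(-13) = (2*(454 - 1*25)/(-450 + 25))*(-13) = (2*(454 - 25)/(-425))*(-13) = (2*(-1/425)*429)*(-13) = -858/425*(-13) = 11154/425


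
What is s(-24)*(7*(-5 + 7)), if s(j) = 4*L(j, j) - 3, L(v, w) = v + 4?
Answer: -1162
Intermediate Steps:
L(v, w) = 4 + v
s(j) = 13 + 4*j (s(j) = 4*(4 + j) - 3 = (16 + 4*j) - 3 = 13 + 4*j)
s(-24)*(7*(-5 + 7)) = (13 + 4*(-24))*(7*(-5 + 7)) = (13 - 96)*(7*2) = -83*14 = -1162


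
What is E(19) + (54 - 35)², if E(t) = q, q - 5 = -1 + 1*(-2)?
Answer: 363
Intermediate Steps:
q = 2 (q = 5 + (-1 + 1*(-2)) = 5 + (-1 - 2) = 5 - 3 = 2)
E(t) = 2
E(19) + (54 - 35)² = 2 + (54 - 35)² = 2 + 19² = 2 + 361 = 363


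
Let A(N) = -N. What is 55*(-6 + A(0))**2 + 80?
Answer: 2060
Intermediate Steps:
55*(-6 + A(0))**2 + 80 = 55*(-6 - 1*0)**2 + 80 = 55*(-6 + 0)**2 + 80 = 55*(-6)**2 + 80 = 55*36 + 80 = 1980 + 80 = 2060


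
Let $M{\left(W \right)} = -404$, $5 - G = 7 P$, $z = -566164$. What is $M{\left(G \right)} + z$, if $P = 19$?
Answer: $-566568$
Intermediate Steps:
$G = -128$ ($G = 5 - 7 \cdot 19 = 5 - 133 = -128$)
$M{\left(G \right)} + z = -404 - 566164 = -566568$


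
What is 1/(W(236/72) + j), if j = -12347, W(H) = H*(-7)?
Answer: -18/222659 ≈ -8.0841e-5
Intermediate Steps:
W(H) = -7*H
1/(W(236/72) + j) = 1/(-1652/72 - 12347) = 1/(-7*59/18 - 12347) = 1/(-413/18 - 12347) = 1/(-222659/18) = -18/222659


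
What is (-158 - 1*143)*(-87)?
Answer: 26187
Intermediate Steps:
(-158 - 1*143)*(-87) = (-158 - 143)*(-87) = -301*(-87) = 26187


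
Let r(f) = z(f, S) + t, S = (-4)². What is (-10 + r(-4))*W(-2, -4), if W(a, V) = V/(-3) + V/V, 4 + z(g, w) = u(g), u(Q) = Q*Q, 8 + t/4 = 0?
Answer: -70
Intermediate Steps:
t = -32 (t = -32 + 4*0 = -32 + 0 = -32)
u(Q) = Q²
S = 16
z(g, w) = -4 + g²
W(a, V) = 1 - V/3 (W(a, V) = V*(-⅓) + 1 = -V/3 + 1 = 1 - V/3)
r(f) = -36 + f² (r(f) = (-4 + f²) - 32 = -36 + f²)
(-10 + r(-4))*W(-2, -4) = (-10 + (-36 + (-4)²))*(1 - ⅓*(-4)) = (-10 + (-36 + 16))*(1 + 4/3) = (-10 - 20)*(7/3) = -30*7/3 = -70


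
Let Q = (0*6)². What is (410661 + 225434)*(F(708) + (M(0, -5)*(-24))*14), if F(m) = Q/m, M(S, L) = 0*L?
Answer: 0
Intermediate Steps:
Q = 0 (Q = 0² = 0)
M(S, L) = 0
F(m) = 0 (F(m) = 0/m = 0)
(410661 + 225434)*(F(708) + (M(0, -5)*(-24))*14) = (410661 + 225434)*(0 + (0*(-24))*14) = 636095*(0 + 0*14) = 636095*(0 + 0) = 636095*0 = 0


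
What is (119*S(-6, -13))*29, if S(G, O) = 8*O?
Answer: -358904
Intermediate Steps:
(119*S(-6, -13))*29 = (119*(8*(-13)))*29 = (119*(-104))*29 = -12376*29 = -358904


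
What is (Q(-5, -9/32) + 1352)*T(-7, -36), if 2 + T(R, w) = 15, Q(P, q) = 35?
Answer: 18031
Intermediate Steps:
T(R, w) = 13 (T(R, w) = -2 + 15 = 13)
(Q(-5, -9/32) + 1352)*T(-7, -36) = (35 + 1352)*13 = 1387*13 = 18031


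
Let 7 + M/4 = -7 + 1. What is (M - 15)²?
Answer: 4489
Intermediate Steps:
M = -52 (M = -28 + 4*(-7 + 1) = -28 + 4*(-6) = -28 - 24 = -52)
(M - 15)² = (-52 - 15)² = (-67)² = 4489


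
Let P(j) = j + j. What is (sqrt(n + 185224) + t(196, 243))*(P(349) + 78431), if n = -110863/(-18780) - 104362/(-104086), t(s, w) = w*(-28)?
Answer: -538393716 + 79129*sqrt(44235331066169437564365)/488683770 ≈ -5.0434e+8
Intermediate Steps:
t(s, w) = -28*w
P(j) = 2*j
n = 6749602289/977367540 (n = -110863*(-1/18780) - 104362*(-1/104086) = 110863/18780 + 52181/52043 = 6749602289/977367540 ≈ 6.9059)
(sqrt(n + 185224) + t(196, 243))*(P(349) + 78431) = (sqrt(6749602289/977367540 + 185224) - 28*243)*(2*349 + 78431) = (sqrt(181038674831249/977367540) - 6804)*(698 + 78431) = (sqrt(44235331066169437564365)/488683770 - 6804)*79129 = (-6804 + sqrt(44235331066169437564365)/488683770)*79129 = -538393716 + 79129*sqrt(44235331066169437564365)/488683770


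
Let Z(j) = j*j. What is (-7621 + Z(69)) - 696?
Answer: -3556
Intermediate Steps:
Z(j) = j**2
(-7621 + Z(69)) - 696 = (-7621 + 69**2) - 696 = (-7621 + 4761) - 696 = -2860 - 696 = -3556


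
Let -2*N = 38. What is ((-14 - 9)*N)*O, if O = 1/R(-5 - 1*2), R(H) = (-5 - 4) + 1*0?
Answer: -437/9 ≈ -48.556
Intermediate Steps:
N = -19 (N = -½*38 = -19)
R(H) = -9 (R(H) = -9 + 0 = -9)
O = -⅑ (O = 1/(-9) = -⅑ ≈ -0.11111)
((-14 - 9)*N)*O = ((-14 - 9)*(-19))*(-⅑) = -23*(-19)*(-⅑) = 437*(-⅑) = -437/9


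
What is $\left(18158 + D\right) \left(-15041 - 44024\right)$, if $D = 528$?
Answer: $-1103688590$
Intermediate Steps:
$\left(18158 + D\right) \left(-15041 - 44024\right) = \left(18158 + 528\right) \left(-15041 - 44024\right) = 18686 \left(-59065\right) = -1103688590$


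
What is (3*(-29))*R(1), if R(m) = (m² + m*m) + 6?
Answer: -696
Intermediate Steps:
R(m) = 6 + 2*m² (R(m) = (m² + m²) + 6 = 2*m² + 6 = 6 + 2*m²)
(3*(-29))*R(1) = (3*(-29))*(6 + 2*1²) = -87*(6 + 2*1) = -87*(6 + 2) = -87*8 = -696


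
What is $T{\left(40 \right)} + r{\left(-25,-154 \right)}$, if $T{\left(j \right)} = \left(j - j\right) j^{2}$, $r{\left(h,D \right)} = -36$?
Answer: $-36$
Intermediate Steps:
$T{\left(j \right)} = 0$ ($T{\left(j \right)} = 0 j^{2} = 0$)
$T{\left(40 \right)} + r{\left(-25,-154 \right)} = 0 - 36 = -36$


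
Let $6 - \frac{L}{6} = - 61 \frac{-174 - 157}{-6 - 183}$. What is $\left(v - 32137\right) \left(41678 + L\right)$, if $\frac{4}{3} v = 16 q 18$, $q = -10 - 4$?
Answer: $- \frac{13403192372}{9} \approx -1.4892 \cdot 10^{9}$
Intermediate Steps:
$q = -14$ ($q = -10 - 4 = -14$)
$v = -3024$ ($v = \frac{3 \cdot 16 \left(-14\right) 18}{4} = \frac{3 \left(\left(-224\right) 18\right)}{4} = \frac{3}{4} \left(-4032\right) = -3024$)
$L = \frac{42650}{63}$ ($L = 36 - 6 \left(- 61 \frac{-174 - 157}{-6 - 183}\right) = 36 - 6 \left(- 61 \left(- \frac{331}{-189}\right)\right) = 36 - 6 \left(- 61 \left(\left(-331\right) \left(- \frac{1}{189}\right)\right)\right) = 36 - 6 \left(\left(-61\right) \frac{331}{189}\right) = 36 - - \frac{40382}{63} = 36 + \frac{40382}{63} = \frac{42650}{63} \approx 676.98$)
$\left(v - 32137\right) \left(41678 + L\right) = \left(-3024 - 32137\right) \left(41678 + \frac{42650}{63}\right) = \left(-35161\right) \frac{2668364}{63} = - \frac{13403192372}{9}$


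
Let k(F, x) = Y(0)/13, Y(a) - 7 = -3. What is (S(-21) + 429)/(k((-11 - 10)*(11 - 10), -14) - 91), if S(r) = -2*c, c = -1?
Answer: -5603/1179 ≈ -4.7523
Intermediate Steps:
Y(a) = 4 (Y(a) = 7 - 3 = 4)
S(r) = 2 (S(r) = -2*(-1) = 2)
k(F, x) = 4/13
(S(-21) + 429)/(k((-11 - 10)*(11 - 10), -14) - 91) = (2 + 429)/(4/13 - 91) = 431/(-1179/13) = 431*(-13/1179) = -5603/1179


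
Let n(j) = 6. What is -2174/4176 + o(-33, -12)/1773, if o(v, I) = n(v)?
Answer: -212747/411336 ≈ -0.51721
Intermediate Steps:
o(v, I) = 6
-2174/4176 + o(-33, -12)/1773 = -2174/4176 + 6/1773 = -2174*1/4176 + 6*(1/1773) = -1087/2088 + 2/591 = -212747/411336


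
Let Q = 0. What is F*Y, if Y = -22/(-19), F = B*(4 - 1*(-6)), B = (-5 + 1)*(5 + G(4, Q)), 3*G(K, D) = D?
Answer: -4400/19 ≈ -231.58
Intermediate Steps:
G(K, D) = D/3
B = -20 (B = (-5 + 1)*(5 + (⅓)*0) = -4*(5 + 0) = -4*5 = -20)
F = -200 (F = -20*(4 - 1*(-6)) = -20*(4 + 6) = -20*10 = -200)
Y = 22/19 (Y = -22*(-1/19) = 22/19 ≈ 1.1579)
F*Y = -200*22/19 = -4400/19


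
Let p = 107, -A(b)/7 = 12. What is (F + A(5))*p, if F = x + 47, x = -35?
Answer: -7704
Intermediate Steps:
A(b) = -84 (A(b) = -7*12 = -84)
F = 12 (F = -35 + 47 = 12)
(F + A(5))*p = (12 - 84)*107 = -72*107 = -7704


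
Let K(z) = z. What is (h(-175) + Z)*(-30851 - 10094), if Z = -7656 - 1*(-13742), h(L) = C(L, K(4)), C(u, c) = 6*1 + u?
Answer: -242271565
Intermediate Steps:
C(u, c) = 6 + u
h(L) = 6 + L
Z = 6086 (Z = -7656 + 13742 = 6086)
(h(-175) + Z)*(-30851 - 10094) = ((6 - 175) + 6086)*(-30851 - 10094) = (-169 + 6086)*(-40945) = 5917*(-40945) = -242271565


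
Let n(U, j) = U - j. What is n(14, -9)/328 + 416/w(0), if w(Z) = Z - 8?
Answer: -17033/328 ≈ -51.930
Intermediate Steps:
w(Z) = -8 + Z
n(14, -9)/328 + 416/w(0) = (14 - 1*(-9))/328 + 416/(-8 + 0) = (14 + 9)*(1/328) + 416/(-8) = 23*(1/328) + 416*(-⅛) = 23/328 - 52 = -17033/328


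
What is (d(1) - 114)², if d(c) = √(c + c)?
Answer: (114 - √2)² ≈ 12676.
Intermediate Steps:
d(c) = √2*√c (d(c) = √(2*c) = √2*√c)
(d(1) - 114)² = (√2*√1 - 114)² = (√2*1 - 114)² = (√2 - 114)² = (-114 + √2)²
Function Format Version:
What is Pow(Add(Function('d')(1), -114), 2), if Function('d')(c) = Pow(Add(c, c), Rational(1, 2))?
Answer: Pow(Add(114, Mul(-1, Pow(2, Rational(1, 2)))), 2) ≈ 12676.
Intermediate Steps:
Function('d')(c) = Mul(Pow(2, Rational(1, 2)), Pow(c, Rational(1, 2))) (Function('d')(c) = Pow(Mul(2, c), Rational(1, 2)) = Mul(Pow(2, Rational(1, 2)), Pow(c, Rational(1, 2))))
Pow(Add(Function('d')(1), -114), 2) = Pow(Add(Mul(Pow(2, Rational(1, 2)), Pow(1, Rational(1, 2))), -114), 2) = Pow(Add(Mul(Pow(2, Rational(1, 2)), 1), -114), 2) = Pow(Add(Pow(2, Rational(1, 2)), -114), 2) = Pow(Add(-114, Pow(2, Rational(1, 2))), 2)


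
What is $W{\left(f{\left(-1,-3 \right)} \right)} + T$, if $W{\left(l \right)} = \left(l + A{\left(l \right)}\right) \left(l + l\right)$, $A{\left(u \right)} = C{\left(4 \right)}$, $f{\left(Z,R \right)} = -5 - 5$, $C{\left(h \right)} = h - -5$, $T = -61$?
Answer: $-41$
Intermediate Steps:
$C{\left(h \right)} = 5 + h$ ($C{\left(h \right)} = h + 5 = 5 + h$)
$f{\left(Z,R \right)} = -10$
$A{\left(u \right)} = 9$ ($A{\left(u \right)} = 5 + 4 = 9$)
$W{\left(l \right)} = 2 l \left(9 + l\right)$ ($W{\left(l \right)} = \left(l + 9\right) \left(l + l\right) = \left(9 + l\right) 2 l = 2 l \left(9 + l\right)$)
$W{\left(f{\left(-1,-3 \right)} \right)} + T = 2 \left(-10\right) \left(9 - 10\right) - 61 = 2 \left(-10\right) \left(-1\right) - 61 = 20 - 61 = -41$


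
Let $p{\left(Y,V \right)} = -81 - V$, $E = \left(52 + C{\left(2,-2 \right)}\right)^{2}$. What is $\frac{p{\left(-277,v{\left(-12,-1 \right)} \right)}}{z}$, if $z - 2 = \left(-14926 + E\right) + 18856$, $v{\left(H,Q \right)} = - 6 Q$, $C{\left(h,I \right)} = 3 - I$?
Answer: $- \frac{87}{7181} \approx -0.012115$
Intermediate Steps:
$E = 3249$ ($E = \left(52 + \left(3 - -2\right)\right)^{2} = \left(52 + \left(3 + 2\right)\right)^{2} = \left(52 + 5\right)^{2} = 57^{2} = 3249$)
$z = 7181$ ($z = 2 + \left(\left(-14926 + 3249\right) + 18856\right) = 2 + \left(-11677 + 18856\right) = 2 + 7179 = 7181$)
$\frac{p{\left(-277,v{\left(-12,-1 \right)} \right)}}{z} = \frac{-81 - \left(-6\right) \left(-1\right)}{7181} = \left(-81 - 6\right) \frac{1}{7181} = \left(-87\right) \frac{1}{7181} = - \frac{87}{7181}$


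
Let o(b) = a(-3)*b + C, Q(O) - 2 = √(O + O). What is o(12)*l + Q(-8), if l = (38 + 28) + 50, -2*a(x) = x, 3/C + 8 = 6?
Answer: 1916 + 4*I ≈ 1916.0 + 4.0*I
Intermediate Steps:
C = -3/2 (C = 3/(-8 + 6) = 3/(-2) = 3*(-½) = -3/2 ≈ -1.5000)
a(x) = -x/2
Q(O) = 2 + √2*√O (Q(O) = 2 + √(O + O) = 2 + √(2*O) = 2 + √2*√O)
l = 116 (l = 66 + 50 = 116)
o(b) = -3/2 + 3*b/2 (o(b) = (-½*(-3))*b - 3/2 = 3*b/2 - 3/2 = -3/2 + 3*b/2)
o(12)*l + Q(-8) = (-3/2 + (3/2)*12)*116 + (2 + √2*√(-8)) = (-3/2 + 18)*116 + (2 + √2*(2*I*√2)) = (33/2)*116 + (2 + 4*I) = 1914 + (2 + 4*I) = 1916 + 4*I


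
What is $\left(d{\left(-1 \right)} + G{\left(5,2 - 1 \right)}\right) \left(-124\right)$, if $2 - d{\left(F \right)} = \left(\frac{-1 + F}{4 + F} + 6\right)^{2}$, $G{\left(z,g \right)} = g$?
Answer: $\frac{28396}{9} \approx 3155.1$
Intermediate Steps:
$d{\left(F \right)} = 2 - \left(6 + \frac{-1 + F}{4 + F}\right)^{2}$ ($d{\left(F \right)} = 2 - \left(\frac{-1 + F}{4 + F} + 6\right)^{2} = 2 - \left(6 + \frac{-1 + F}{4 + F}\right)^{2}$)
$\left(d{\left(-1 \right)} + G{\left(5,2 - 1 \right)}\right) \left(-124\right) = \left(\left(2 - \frac{\left(23 + 7 \left(-1\right)\right)^{2}}{\left(4 - 1\right)^{2}}\right) + \left(2 - 1\right)\right) \left(-124\right) = \left(\left(2 - \frac{\left(23 - 7\right)^{2}}{9}\right) + \left(2 - 1\right)\right) \left(-124\right) = \left(\left(2 - \frac{16^{2}}{9}\right) + 1\right) \left(-124\right) = \left(\left(2 - \frac{1}{9} \cdot 256\right) + 1\right) \left(-124\right) = \left(\left(2 - \frac{256}{9}\right) + 1\right) \left(-124\right) = \left(- \frac{238}{9} + 1\right) \left(-124\right) = \left(- \frac{229}{9}\right) \left(-124\right) = \frac{28396}{9}$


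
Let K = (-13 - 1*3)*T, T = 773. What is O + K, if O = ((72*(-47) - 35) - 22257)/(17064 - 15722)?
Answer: -8311766/671 ≈ -12387.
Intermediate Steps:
K = -12368 (K = (-13 - 1*3)*773 = (-13 - 3)*773 = -16*773 = -12368)
O = -12838/671 (O = ((-3384 - 35) - 22257)/1342 = (-3419 - 22257)*(1/1342) = -25676*1/1342 = -12838/671 ≈ -19.133)
O + K = -12838/671 - 12368 = -8311766/671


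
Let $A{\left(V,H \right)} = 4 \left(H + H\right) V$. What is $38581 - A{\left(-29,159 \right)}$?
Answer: $75469$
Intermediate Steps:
$A{\left(V,H \right)} = 8 H V$ ($A{\left(V,H \right)} = 4 \cdot 2 H V = 8 H V$)
$38581 - A{\left(-29,159 \right)} = 38581 - 8 \cdot 159 \left(-29\right) = 38581 - -36888 = 38581 + 36888 = 75469$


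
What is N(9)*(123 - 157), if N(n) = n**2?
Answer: -2754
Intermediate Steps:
N(9)*(123 - 157) = 9**2*(123 - 157) = 81*(-34) = -2754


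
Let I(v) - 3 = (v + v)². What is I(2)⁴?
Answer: 130321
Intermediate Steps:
I(v) = 3 + 4*v² (I(v) = 3 + (v + v)² = 3 + (2*v)² = 3 + 4*v²)
I(2)⁴ = (3 + 4*2²)⁴ = (3 + 4*4)⁴ = (3 + 16)⁴ = 19⁴ = 130321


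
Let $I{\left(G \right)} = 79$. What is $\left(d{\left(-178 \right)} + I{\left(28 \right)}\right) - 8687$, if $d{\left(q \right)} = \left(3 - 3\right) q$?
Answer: $-8608$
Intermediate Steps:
$d{\left(q \right)} = 0$ ($d{\left(q \right)} = 0 q = 0$)
$\left(d{\left(-178 \right)} + I{\left(28 \right)}\right) - 8687 = \left(0 + 79\right) - 8687 = 79 - 8687 = -8608$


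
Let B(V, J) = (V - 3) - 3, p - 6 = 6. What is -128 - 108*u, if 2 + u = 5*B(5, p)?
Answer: 628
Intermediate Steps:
p = 12 (p = 6 + 6 = 12)
B(V, J) = -6 + V (B(V, J) = (-3 + V) - 3 = -6 + V)
u = -7 (u = -2 + 5*(-6 + 5) = -2 + 5*(-1) = -2 - 5 = -7)
-128 - 108*u = -128 - 108*(-7) = -128 + 756 = 628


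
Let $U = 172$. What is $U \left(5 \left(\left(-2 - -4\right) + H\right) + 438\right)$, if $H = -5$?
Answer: $72756$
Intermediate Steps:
$U \left(5 \left(\left(-2 - -4\right) + H\right) + 438\right) = 172 \left(5 \left(\left(-2 - -4\right) - 5\right) + 438\right) = 172 \left(5 \left(\left(-2 + 4\right) - 5\right) + 438\right) = 172 \left(5 \left(2 - 5\right) + 438\right) = 172 \left(5 \left(-3\right) + 438\right) = 172 \left(-15 + 438\right) = 172 \cdot 423 = 72756$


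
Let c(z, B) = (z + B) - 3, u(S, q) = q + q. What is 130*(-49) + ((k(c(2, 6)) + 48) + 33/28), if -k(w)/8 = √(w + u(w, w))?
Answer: -176983/28 - 8*√15 ≈ -6351.8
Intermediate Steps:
u(S, q) = 2*q
c(z, B) = -3 + B + z (c(z, B) = (B + z) - 3 = -3 + B + z)
k(w) = -8*√3*√w (k(w) = -8*√(w + 2*w) = -8*√3*√w)
130*(-49) + ((k(c(2, 6)) + 48) + 33/28) = 130*(-49) + ((-8*√3*√(-3 + 6 + 2) + 48) + 33/28) = -6370 + ((-8*√3*√5 + 48) + 33*(1/28)) = -6370 + ((-8*√15 + 48) + 33/28) = -6370 + ((48 - 8*√15) + 33/28) = -6370 + (1377/28 - 8*√15) = -176983/28 - 8*√15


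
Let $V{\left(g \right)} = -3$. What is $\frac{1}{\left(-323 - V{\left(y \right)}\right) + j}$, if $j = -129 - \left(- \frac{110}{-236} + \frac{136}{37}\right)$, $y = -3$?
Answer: $- \frac{4366}{1978417} \approx -0.0022068$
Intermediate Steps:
$j = - \frac{581297}{4366}$ ($j = -129 - \left(\left(-110\right) \left(- \frac{1}{236}\right) + 136 \cdot \frac{1}{37}\right) = -129 - \left(\frac{55}{118} + \frac{136}{37}\right) = -129 - \frac{18083}{4366} = - \frac{581297}{4366} \approx -133.14$)
$\frac{1}{\left(-323 - V{\left(y \right)}\right) + j} = \frac{1}{\left(-323 - -3\right) - \frac{581297}{4366}} = \frac{1}{\left(-323 + 3\right) - \frac{581297}{4366}} = \frac{1}{-320 - \frac{581297}{4366}} = \frac{1}{- \frac{1978417}{4366}} = - \frac{4366}{1978417}$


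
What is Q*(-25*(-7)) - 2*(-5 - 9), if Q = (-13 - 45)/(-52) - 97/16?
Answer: -174251/208 ≈ -837.75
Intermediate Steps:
Q = -1029/208 (Q = -58*(-1/52) - 97*1/16 = 29/26 - 97/16 = -1029/208 ≈ -4.9471)
Q*(-25*(-7)) - 2*(-5 - 9) = -(-25725)*(-7)/208 - 2*(-5 - 9) = -1029/208*175 - 2*(-14) = -180075/208 + 28 = -174251/208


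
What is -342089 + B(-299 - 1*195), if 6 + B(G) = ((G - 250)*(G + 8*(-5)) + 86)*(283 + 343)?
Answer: 248419037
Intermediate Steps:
B(G) = 53830 + 626*(-250 + G)*(-40 + G) (B(G) = -6 + ((G - 250)*(G + 8*(-5)) + 86)*(283 + 343) = -6 + ((-250 + G)*(G - 40) + 86)*626 = -6 + ((-250 + G)*(-40 + G) + 86)*626 = -6 + (86 + (-250 + G)*(-40 + G))*626 = -6 + (53836 + 626*(-250 + G)*(-40 + G)) = 53830 + 626*(-250 + G)*(-40 + G))
-342089 + B(-299 - 1*195) = -342089 + (6313830 - 181540*(-299 - 1*195) + 626*(-299 - 1*195)²) = -342089 + (6313830 - 181540*(-299 - 195) + 626*(-299 - 195)²) = -342089 + (6313830 - 181540*(-494) + 626*(-494)²) = -342089 + (6313830 + 89680760 + 626*244036) = -342089 + (6313830 + 89680760 + 152766536) = -342089 + 248761126 = 248419037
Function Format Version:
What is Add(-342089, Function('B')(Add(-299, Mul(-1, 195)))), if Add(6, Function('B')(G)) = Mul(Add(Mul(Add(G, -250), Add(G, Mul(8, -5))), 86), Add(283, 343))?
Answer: 248419037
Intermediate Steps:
Function('B')(G) = Add(53830, Mul(626, Add(-250, G), Add(-40, G))) (Function('B')(G) = Add(-6, Mul(Add(Mul(Add(G, -250), Add(G, Mul(8, -5))), 86), Add(283, 343))) = Add(-6, Mul(Add(Mul(Add(-250, G), Add(G, -40)), 86), 626)) = Add(-6, Mul(Add(Mul(Add(-250, G), Add(-40, G)), 86), 626)) = Add(-6, Mul(Add(86, Mul(Add(-250, G), Add(-40, G))), 626)) = Add(-6, Add(53836, Mul(626, Add(-250, G), Add(-40, G)))) = Add(53830, Mul(626, Add(-250, G), Add(-40, G))))
Add(-342089, Function('B')(Add(-299, Mul(-1, 195)))) = Add(-342089, Add(6313830, Mul(-181540, Add(-299, Mul(-1, 195))), Mul(626, Pow(Add(-299, Mul(-1, 195)), 2)))) = Add(-342089, Add(6313830, Mul(-181540, Add(-299, -195)), Mul(626, Pow(Add(-299, -195), 2)))) = Add(-342089, Add(6313830, Mul(-181540, -494), Mul(626, Pow(-494, 2)))) = Add(-342089, Add(6313830, 89680760, Mul(626, 244036))) = Add(-342089, Add(6313830, 89680760, 152766536)) = Add(-342089, 248761126) = 248419037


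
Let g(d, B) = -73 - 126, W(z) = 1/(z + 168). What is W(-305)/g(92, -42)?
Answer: 1/27263 ≈ 3.6680e-5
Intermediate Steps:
W(z) = 1/(168 + z)
g(d, B) = -199
W(-305)/g(92, -42) = 1/((168 - 305)*(-199)) = -1/199/(-137) = -1/137*(-1/199) = 1/27263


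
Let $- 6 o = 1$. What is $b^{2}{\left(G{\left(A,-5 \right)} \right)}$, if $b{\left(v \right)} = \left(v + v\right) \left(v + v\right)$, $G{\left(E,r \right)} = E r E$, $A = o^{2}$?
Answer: $\frac{625}{176319369216} \approx 3.5447 \cdot 10^{-9}$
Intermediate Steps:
$o = - \frac{1}{6}$ ($o = \left(- \frac{1}{6}\right) 1 = - \frac{1}{6} \approx -0.16667$)
$A = \frac{1}{36}$ ($A = \left(- \frac{1}{6}\right)^{2} = \frac{1}{36} \approx 0.027778$)
$G{\left(E,r \right)} = r E^{2}$
$b{\left(v \right)} = 4 v^{2}$ ($b{\left(v \right)} = 2 v 2 v = 4 v^{2}$)
$b^{2}{\left(G{\left(A,-5 \right)} \right)} = \left(4 \left(- \frac{5}{1296}\right)^{2}\right)^{2} = \left(4 \cdot \frac{25}{1679616}\right)^{2} = \left(\frac{25}{419904}\right)^{2} = \frac{625}{176319369216}$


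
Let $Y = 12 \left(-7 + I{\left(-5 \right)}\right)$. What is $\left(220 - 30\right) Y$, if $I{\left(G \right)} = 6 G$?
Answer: $-84360$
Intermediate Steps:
$Y = -444$ ($Y = 12 \left(-7 + 6 \left(-5\right)\right) = 12 \left(-7 - 30\right) = 12 \left(-37\right) = -444$)
$\left(220 - 30\right) Y = \left(220 - 30\right) \left(-444\right) = 190 \left(-444\right) = -84360$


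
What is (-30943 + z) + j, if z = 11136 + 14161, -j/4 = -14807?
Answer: 53582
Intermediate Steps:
j = 59228 (j = -4*(-14807) = 59228)
z = 25297
(-30943 + z) + j = (-30943 + 25297) + 59228 = -5646 + 59228 = 53582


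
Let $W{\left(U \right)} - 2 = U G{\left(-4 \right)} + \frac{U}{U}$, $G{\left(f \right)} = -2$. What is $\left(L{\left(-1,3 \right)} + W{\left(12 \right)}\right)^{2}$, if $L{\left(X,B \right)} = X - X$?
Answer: $441$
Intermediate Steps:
$L{\left(X,B \right)} = 0$
$W{\left(U \right)} = 3 - 2 U$ ($W{\left(U \right)} = 2 + \left(U \left(-2\right) + \frac{U}{U}\right) = 2 - \left(-1 + 2 U\right) = 3 - 2 U$)
$\left(L{\left(-1,3 \right)} + W{\left(12 \right)}\right)^{2} = \left(0 + \left(3 - 24\right)\right)^{2} = \left(0 - 21\right)^{2} = \left(-21\right)^{2} = 441$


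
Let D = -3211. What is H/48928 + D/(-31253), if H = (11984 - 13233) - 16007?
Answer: -47774245/191143348 ≈ -0.24994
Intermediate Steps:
H = -17256 (H = -1249 - 16007 = -17256)
H/48928 + D/(-31253) = -17256/48928 - 3211/(-31253) = -17256*1/48928 - 3211*(-1/31253) = -2157/6116 + 3211/31253 = -47774245/191143348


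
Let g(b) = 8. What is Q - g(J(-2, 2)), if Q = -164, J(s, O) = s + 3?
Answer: -172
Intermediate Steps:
J(s, O) = 3 + s
Q - g(J(-2, 2)) = -164 - 1*8 = -164 - 8 = -172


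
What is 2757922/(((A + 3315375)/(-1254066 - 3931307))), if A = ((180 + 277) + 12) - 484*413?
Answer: -7150427137453/1557976 ≈ -4.5896e+6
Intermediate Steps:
A = -199423 (A = (457 + 12) - 199892 = 469 - 199892 = -199423)
2757922/(((A + 3315375)/(-1254066 - 3931307))) = 2757922/(((-199423 + 3315375)/(-1254066 - 3931307))) = 2757922/((3115952/(-5185373))) = 2757922/((3115952*(-1/5185373))) = 2757922/(-3115952/5185373) = 2757922*(-5185373/3115952) = -7150427137453/1557976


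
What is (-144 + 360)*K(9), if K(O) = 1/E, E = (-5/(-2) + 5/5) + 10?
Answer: 16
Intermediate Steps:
E = 27/2 (E = (-5*(-½) + 5*(⅕)) + 10 = (5/2 + 1) + 10 = 7/2 + 10 = 27/2 ≈ 13.500)
K(O) = 2/27 (K(O) = 1/(27/2) = 2/27)
(-144 + 360)*K(9) = (-144 + 360)*(2/27) = 216*(2/27) = 16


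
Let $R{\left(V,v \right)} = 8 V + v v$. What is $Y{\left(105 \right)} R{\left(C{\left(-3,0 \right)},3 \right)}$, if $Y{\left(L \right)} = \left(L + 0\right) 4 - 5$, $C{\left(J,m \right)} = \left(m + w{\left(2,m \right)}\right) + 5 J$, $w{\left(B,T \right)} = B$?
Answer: $-39425$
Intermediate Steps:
$C{\left(J,m \right)} = 2 + m + 5 J$ ($C{\left(J,m \right)} = \left(m + 2\right) + 5 J = \left(2 + m\right) + 5 J = 2 + m + 5 J$)
$R{\left(V,v \right)} = v^{2} + 8 V$ ($R{\left(V,v \right)} = 8 V + v^{2} = v^{2} + 8 V$)
$Y{\left(L \right)} = -5 + 4 L$ ($Y{\left(L \right)} = L 4 - 5 = 4 L - 5 = -5 + 4 L$)
$Y{\left(105 \right)} R{\left(C{\left(-3,0 \right)},3 \right)} = \left(-5 + 4 \cdot 105\right) \left(3^{2} + 8 \left(2 + 0 + 5 \left(-3\right)\right)\right) = \left(-5 + 420\right) \left(9 + 8 \left(2 + 0 - 15\right)\right) = 415 \left(9 + 8 \left(-13\right)\right) = 415 \left(9 - 104\right) = 415 \left(-95\right) = -39425$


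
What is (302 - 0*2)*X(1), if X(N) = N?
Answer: 302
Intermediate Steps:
(302 - 0*2)*X(1) = (302 - 0*2)*1 = (302 - 1*0)*1 = (302 + 0)*1 = 302*1 = 302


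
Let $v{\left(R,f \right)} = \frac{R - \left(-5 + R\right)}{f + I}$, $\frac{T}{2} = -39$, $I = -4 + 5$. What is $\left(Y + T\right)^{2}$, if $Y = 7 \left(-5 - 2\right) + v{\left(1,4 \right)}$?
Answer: $15876$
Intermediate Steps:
$I = 1$
$T = -78$ ($T = 2 \left(-39\right) = -78$)
$v{\left(R,f \right)} = \frac{5}{1 + f}$ ($v{\left(R,f \right)} = \frac{R - \left(-5 + R\right)}{f + 1} = \frac{5}{1 + f}$)
$Y = -48$ ($Y = 7 \left(-5 - 2\right) + \frac{5}{1 + 4} = 7 \left(-5 - 2\right) + \frac{5}{5} = 7 \left(-7\right) + 5 \cdot \frac{1}{5} = -49 + 1 = -48$)
$\left(Y + T\right)^{2} = \left(-48 - 78\right)^{2} = \left(-126\right)^{2} = 15876$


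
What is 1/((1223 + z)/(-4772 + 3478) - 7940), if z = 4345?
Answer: -647/5139964 ≈ -0.00012588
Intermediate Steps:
1/((1223 + z)/(-4772 + 3478) - 7940) = 1/((1223 + 4345)/(-4772 + 3478) - 7940) = 1/(5568/(-1294) - 7940) = 1/(5568*(-1/1294) - 7940) = 1/(-2784/647 - 7940) = 1/(-5139964/647) = -647/5139964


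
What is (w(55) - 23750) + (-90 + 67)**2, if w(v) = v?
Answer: -23166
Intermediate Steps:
(w(55) - 23750) + (-90 + 67)**2 = (55 - 23750) + (-90 + 67)**2 = -23695 + (-23)**2 = -23695 + 529 = -23166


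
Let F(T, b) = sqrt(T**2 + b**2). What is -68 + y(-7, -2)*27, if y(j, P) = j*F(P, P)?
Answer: -68 - 378*sqrt(2) ≈ -602.57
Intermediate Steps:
y(j, P) = j*sqrt(2)*sqrt(P**2) (y(j, P) = j*sqrt(P**2 + P**2) = j*sqrt(2*P**2) = j*(sqrt(2)*sqrt(P**2)) = j*sqrt(2)*sqrt(P**2))
-68 + y(-7, -2)*27 = -68 - 7*sqrt(2)*sqrt((-2)**2)*27 = -68 - 7*sqrt(2)*sqrt(4)*27 = -68 - 7*sqrt(2)*2*27 = -68 - 14*sqrt(2)*27 = -68 - 378*sqrt(2)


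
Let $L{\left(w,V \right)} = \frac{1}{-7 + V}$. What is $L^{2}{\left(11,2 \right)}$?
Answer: $\frac{1}{25} \approx 0.04$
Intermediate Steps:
$L^{2}{\left(11,2 \right)} = \left(\frac{1}{-7 + 2}\right)^{2} = \left(\frac{1}{-5}\right)^{2} = \left(- \frac{1}{5}\right)^{2} = \frac{1}{25}$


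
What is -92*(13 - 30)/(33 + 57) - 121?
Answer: -4663/45 ≈ -103.62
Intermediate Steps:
-92*(13 - 30)/(33 + 57) - 121 = -(-1564)/90 - 121 = -92*(-17/90) - 121 = 782/45 - 121 = -4663/45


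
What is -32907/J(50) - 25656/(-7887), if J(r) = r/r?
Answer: -86503951/2629 ≈ -32904.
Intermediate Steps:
J(r) = 1
-32907/J(50) - 25656/(-7887) = -32907/1 - 25656/(-7887) = -32907*1 - 25656*(-1/7887) = -32907 + 8552/2629 = -86503951/2629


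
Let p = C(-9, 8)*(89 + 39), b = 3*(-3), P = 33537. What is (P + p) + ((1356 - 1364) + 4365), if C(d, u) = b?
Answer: 36742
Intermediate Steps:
b = -9
C(d, u) = -9
p = -1152 (p = -9*(89 + 39) = -9*128 = -1152)
(P + p) + ((1356 - 1364) + 4365) = (33537 - 1152) + ((1356 - 1364) + 4365) = 32385 + (-8 + 4365) = 32385 + 4357 = 36742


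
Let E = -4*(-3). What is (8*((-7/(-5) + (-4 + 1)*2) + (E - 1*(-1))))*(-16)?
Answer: -5376/5 ≈ -1075.2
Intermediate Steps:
E = 12
(8*((-7/(-5) + (-4 + 1)*2) + (E - 1*(-1))))*(-16) = (8*((-7/(-5) + (-4 + 1)*2) + (12 - 1*(-1))))*(-16) = (8*((-7*(-1/5) - 3*2) + (12 + 1)))*(-16) = (8*((7/5 - 6) + 13))*(-16) = (8*(-23/5 + 13))*(-16) = (8*(42/5))*(-16) = (336/5)*(-16) = -5376/5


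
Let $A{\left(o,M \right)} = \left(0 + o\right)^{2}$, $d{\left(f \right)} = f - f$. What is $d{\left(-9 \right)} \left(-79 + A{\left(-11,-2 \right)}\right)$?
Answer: $0$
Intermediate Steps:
$d{\left(f \right)} = 0$
$A{\left(o,M \right)} = o^{2}$
$d{\left(-9 \right)} \left(-79 + A{\left(-11,-2 \right)}\right) = 0 \left(-79 + \left(-11\right)^{2}\right) = 0 \left(-79 + 121\right) = 0 \cdot 42 = 0$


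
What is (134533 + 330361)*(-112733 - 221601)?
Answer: -155429870596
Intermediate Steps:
(134533 + 330361)*(-112733 - 221601) = 464894*(-334334) = -155429870596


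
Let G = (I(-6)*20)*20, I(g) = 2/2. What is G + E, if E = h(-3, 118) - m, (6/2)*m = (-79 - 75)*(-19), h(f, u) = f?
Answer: -1735/3 ≈ -578.33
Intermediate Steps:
I(g) = 1 (I(g) = 2*(½) = 1)
G = 400 (G = (1*20)*20 = 20*20 = 400)
m = 2926/3 (m = ((-79 - 75)*(-19))/3 = (-154*(-19))/3 = (⅓)*2926 = 2926/3 ≈ 975.33)
E = -2935/3 (E = -3 - 1*2926/3 = -3 - 2926/3 = -2935/3 ≈ -978.33)
G + E = 400 - 2935/3 = -1735/3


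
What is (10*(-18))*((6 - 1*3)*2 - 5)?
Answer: -180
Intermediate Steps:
(10*(-18))*((6 - 1*3)*2 - 5) = -180*((6 - 3)*2 - 5) = -180*(3*2 - 5) = -180*(6 - 5) = -180*1 = -180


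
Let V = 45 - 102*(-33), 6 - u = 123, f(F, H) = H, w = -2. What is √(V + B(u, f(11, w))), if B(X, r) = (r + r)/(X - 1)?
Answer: √11873809/59 ≈ 58.404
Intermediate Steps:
u = -117 (u = 6 - 1*123 = 6 - 123 = -117)
B(X, r) = 2*r/(-1 + X) (B(X, r) = (2*r)/(-1 + X) = 2*r/(-1 + X))
V = 3411 (V = 45 + 3366 = 3411)
√(V + B(u, f(11, w))) = √(3411 + 2*(-2)/(-1 - 117)) = √(3411 + 2*(-2)/(-118)) = √(3411 + 2*(-2)*(-1/118)) = √(3411 + 2/59) = √(201251/59) = √11873809/59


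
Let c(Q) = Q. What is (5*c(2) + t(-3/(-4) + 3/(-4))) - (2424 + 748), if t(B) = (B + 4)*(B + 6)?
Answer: -3138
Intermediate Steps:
t(B) = (4 + B)*(6 + B)
(5*c(2) + t(-3/(-4) + 3/(-4))) - (2424 + 748) = (5*2 + (24 + (-3/(-4) + 3/(-4))**2 + 10*(-3/(-4) + 3/(-4)))) - (2424 + 748) = (10 + (24 + (-3*(-1/4) + 3*(-1/4))**2 + 10*(-3*(-1/4) + 3*(-1/4)))) - 1*3172 = (10 + (24 + (3/4 - 3/4)**2 + 10*(3/4 - 3/4))) - 3172 = (10 + (24 + 0**2 + 10*0)) - 3172 = (10 + (24 + 0 + 0)) - 3172 = (10 + 24) - 3172 = 34 - 3172 = -3138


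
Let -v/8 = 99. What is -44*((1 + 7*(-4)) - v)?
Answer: -33660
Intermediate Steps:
v = -792 (v = -8*99 = -792)
-44*((1 + 7*(-4)) - v) = -44*((1 + 7*(-4)) - 1*(-792)) = -44*((1 - 28) + 792) = -44*(-27 + 792) = -44*765 = -33660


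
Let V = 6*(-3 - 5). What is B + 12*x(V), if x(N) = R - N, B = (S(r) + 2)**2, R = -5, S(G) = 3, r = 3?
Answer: 541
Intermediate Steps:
V = -48 (V = 6*(-8) = -48)
B = 25 (B = (3 + 2)**2 = 5**2 = 25)
x(N) = -5 - N
B + 12*x(V) = 25 + 12*(-5 - 1*(-48)) = 25 + 12*(-5 + 48) = 25 + 12*43 = 25 + 516 = 541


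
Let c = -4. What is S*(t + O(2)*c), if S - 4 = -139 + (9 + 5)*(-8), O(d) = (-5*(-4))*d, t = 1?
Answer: 39273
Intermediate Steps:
O(d) = 20*d
S = -247 (S = 4 + (-139 + (9 + 5)*(-8)) = 4 + (-139 + 14*(-8)) = 4 + (-139 - 112) = 4 - 251 = -247)
S*(t + O(2)*c) = -247*(1 + (20*2)*(-4)) = -247*(1 + 40*(-4)) = -247*(1 - 160) = -247*(-159) = 39273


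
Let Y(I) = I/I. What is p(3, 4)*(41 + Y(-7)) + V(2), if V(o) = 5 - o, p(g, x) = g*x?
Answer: 507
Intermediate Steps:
Y(I) = 1
p(3, 4)*(41 + Y(-7)) + V(2) = (3*4)*(41 + 1) + (5 - 1*2) = 12*42 + (5 - 2) = 504 + 3 = 507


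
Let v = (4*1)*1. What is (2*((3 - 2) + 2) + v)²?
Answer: 100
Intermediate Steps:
v = 4 (v = 4*1 = 4)
(2*((3 - 2) + 2) + v)² = (2*((3 - 2) + 2) + 4)² = (2*(1 + 2) + 4)² = (2*3 + 4)² = (6 + 4)² = 10² = 100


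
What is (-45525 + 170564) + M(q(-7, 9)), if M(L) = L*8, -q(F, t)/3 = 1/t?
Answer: 375109/3 ≈ 1.2504e+5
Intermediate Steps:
q(F, t) = -3/t
M(L) = 8*L
(-45525 + 170564) + M(q(-7, 9)) = (-45525 + 170564) + 8*(-3/9) = 125039 + 8*(-3*⅑) = 125039 + 8*(-⅓) = 125039 - 8/3 = 375109/3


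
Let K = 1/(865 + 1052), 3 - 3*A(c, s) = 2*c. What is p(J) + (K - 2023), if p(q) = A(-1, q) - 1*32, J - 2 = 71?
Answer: -3936239/1917 ≈ -2053.3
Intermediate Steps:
A(c, s) = 1 - 2*c/3
J = 73 (J = 2 + 71 = 73)
K = 1/1917 ≈ 0.00052165
p(q) = -91/3 (p(q) = (1 - ⅔*(-1)) - 1*32 = (1 + ⅔) - 32 = 5/3 - 32 = -91/3)
p(J) + (K - 2023) = -91/3 + (1/1917 - 2023) = -91/3 - 3878090/1917 = -3936239/1917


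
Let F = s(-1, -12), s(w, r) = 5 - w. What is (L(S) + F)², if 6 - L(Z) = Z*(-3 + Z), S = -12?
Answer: 28224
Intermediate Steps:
F = 6 (F = 5 - 1*(-1) = 5 + 1 = 6)
L(Z) = 6 - Z*(-3 + Z)
(L(S) + F)² = ((6 - 1*(-12)² + 3*(-12)) + 6)² = ((6 - 1*144 - 36) + 6)² = ((6 - 144 - 36) + 6)² = (-174 + 6)² = (-168)² = 28224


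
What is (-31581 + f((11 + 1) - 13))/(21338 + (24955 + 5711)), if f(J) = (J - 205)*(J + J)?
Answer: -31169/52004 ≈ -0.59936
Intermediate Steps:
f(J) = 2*J*(-205 + J) (f(J) = (-205 + J)*(2*J) = 2*J*(-205 + J))
(-31581 + f((11 + 1) - 13))/(21338 + (24955 + 5711)) = (-31581 + 2*((11 + 1) - 13)*(-205 + ((11 + 1) - 13)))/(21338 + (24955 + 5711)) = (-31581 + 2*(12 - 13)*(-205 + (12 - 13)))/(21338 + 30666) = (-31581 + 2*(-1)*(-205 - 1))/52004 = (-31581 + 2*(-1)*(-206))*(1/52004) = (-31581 + 412)*(1/52004) = -31169*1/52004 = -31169/52004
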